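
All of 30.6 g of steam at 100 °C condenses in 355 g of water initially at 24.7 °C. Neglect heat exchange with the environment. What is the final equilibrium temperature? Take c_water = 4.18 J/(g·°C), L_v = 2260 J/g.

Conservation of energy gives ΣQ = 0:
steam→water at 100 °C releases m L_v = 30.6·2260 = 69156
  condensate cools 100→T: 30.6·4.18·(T − 100) = 127.91(T − 100)
  original water: 1483.9(T − 24.7)
1611.8 T = 69156 + 12791 + 36652 = 118599
T ≈ 73.58 °C (< 100 °C, so full condensation is consistent).

T_f ≈ 73.6 °C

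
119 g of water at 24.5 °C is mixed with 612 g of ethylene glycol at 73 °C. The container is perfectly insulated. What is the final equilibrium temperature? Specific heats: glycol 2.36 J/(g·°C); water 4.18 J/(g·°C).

Setting the total heat transfer to zero:
612*2.36*(T − 73) + 119*4.18*(T − 24.5) = 0
(1444.3 + 497.42) T = 1444.3*73 + 497.42*24.5
T = 117622 / 1941.7 = 60.6 °C

T_f ≈ 60.6 °C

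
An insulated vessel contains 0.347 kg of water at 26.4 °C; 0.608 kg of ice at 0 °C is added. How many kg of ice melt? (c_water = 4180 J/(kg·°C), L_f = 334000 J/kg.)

m_melted ≈ 0.115 kg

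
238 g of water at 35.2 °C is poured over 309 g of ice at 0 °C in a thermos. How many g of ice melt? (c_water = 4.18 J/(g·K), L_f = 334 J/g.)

m_melted ≈ 105 g

Heat available from the water dropping to 0 °C: 238×4.18×35.2 = 35018 J.
To melt every bit of ice: 309×334 = 103206 J.
That's not enough to melt it all — equilibrium is at 0 °C with ice remaining.
Mass melted = 35018/334 ≈ 104.8 g.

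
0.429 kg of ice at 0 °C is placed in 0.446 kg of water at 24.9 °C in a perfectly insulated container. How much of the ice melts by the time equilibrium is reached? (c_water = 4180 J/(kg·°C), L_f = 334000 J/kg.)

m_melted ≈ 0.139 kg

Cooling the water to 0 °C releases 0.446·4180·24.9 = 46421 J.
Melting all 0.429 kg of ice would need 0.429·334000 = 143286 J.
46421 J < 143286 J, so only part of the ice melts and the system sits at 0 °C.
m_melt = 46421 / L_f = 0.139 kg.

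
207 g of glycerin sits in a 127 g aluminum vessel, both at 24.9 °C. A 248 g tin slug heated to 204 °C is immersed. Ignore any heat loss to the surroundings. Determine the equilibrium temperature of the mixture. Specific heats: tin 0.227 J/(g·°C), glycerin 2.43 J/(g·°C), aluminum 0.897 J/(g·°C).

Conservation of energy gives ΣQ = 0:
248·0.227·(T − 204) + 207·2.43·(T − 24.9) + 127·0.897·(T − 24.9) = 0
(56.3 + 503.01 + 113.92) T = 56.3·204 + 503.01·24.9 + 113.92·24.9
T ≈ 39.88 °C

T_f ≈ 39.9 °C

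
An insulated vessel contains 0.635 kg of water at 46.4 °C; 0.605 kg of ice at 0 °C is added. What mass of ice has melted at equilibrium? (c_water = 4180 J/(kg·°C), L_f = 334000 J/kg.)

m_melted ≈ 0.369 kg

Water can give up m c ΔT = 0.635×4180×46.4 = 123160 J before reaching 0 °C.
Melting all 0.605 kg of ice would need 0.605×334000 = 202070 J.
Since 123160 < 202070 J, not all the ice melts; equilibrium is at 0 °C.
m_melt = 123160 / L_f = 0.3687 kg.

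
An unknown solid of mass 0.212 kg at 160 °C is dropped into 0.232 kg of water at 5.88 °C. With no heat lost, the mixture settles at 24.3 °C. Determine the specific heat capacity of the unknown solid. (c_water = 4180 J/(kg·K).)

Energy conservation, ΣQ = 0:
0.212·c·(24.3 − 160) + 0.232·4180·(24.3 − 5.88) = 0
-28.77 c = -17863
c = -17863/-28.77 ≈ 620.9 J/(kg·K)

c ≈ 621 J/(kg·K)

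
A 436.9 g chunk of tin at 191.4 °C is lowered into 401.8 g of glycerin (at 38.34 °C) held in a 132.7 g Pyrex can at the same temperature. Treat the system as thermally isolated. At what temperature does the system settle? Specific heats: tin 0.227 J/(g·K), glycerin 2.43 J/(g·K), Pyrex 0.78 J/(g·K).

T_f ≈ 51.2 °C

Let T be the final temperature. ΣQ_i = 0:
436.9*0.227*(T − 191.4) + 401.8*2.43*(T − 38.34) + 132.7*0.78*(T − 38.34) = 0
(99.18 + 976.37 + 103.51) T = 99.18*191.4 + 976.37*38.34 + 103.51*38.34
T = 60385/1179.1 ≈ 51.21 °C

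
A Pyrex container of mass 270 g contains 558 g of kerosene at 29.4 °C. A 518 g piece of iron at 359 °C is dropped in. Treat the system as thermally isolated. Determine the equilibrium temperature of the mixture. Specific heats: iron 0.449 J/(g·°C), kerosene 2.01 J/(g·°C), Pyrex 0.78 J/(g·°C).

Setting the total heat transfer to zero:
518·0.449·(T − 359) + 558·2.01·(T − 29.4) + 270·0.78·(T − 29.4) = 0
(232.58 + 1121.6 + 210.6) T = 232.58·359 + 1121.6·29.4 + 210.6·29.4
T = 122663/1564.8 ≈ 78.39 °C

T_f ≈ 78.4 °C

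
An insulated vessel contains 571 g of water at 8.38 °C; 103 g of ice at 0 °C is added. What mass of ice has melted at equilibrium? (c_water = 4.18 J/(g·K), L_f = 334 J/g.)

m_melted ≈ 59.9 g

Water can give up m c ΔT = 571×4.18×8.38 = 20001 J before reaching 0 °C.
Fully melting the ice requires m_ice L_f = 103×334 = 34402 J.
That's not enough to melt it all — equilibrium is at 0 °C with ice remaining.
m_melt = 20001 / L_f = 59.88 g.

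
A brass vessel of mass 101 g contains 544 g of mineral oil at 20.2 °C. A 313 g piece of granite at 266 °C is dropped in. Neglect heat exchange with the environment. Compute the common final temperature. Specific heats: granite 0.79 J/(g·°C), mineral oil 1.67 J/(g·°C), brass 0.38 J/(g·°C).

With ΣQ=0 the equilibrium temperature is the m·c-weighted mean:
T_f = (247.27×266 + 908.48×20.2 + 38.38×20.2) / (247.27 + 908.48 + 38.38)
    = 84900 / 1194.1 ≈ 71.10 °C

T_f ≈ 71.1 °C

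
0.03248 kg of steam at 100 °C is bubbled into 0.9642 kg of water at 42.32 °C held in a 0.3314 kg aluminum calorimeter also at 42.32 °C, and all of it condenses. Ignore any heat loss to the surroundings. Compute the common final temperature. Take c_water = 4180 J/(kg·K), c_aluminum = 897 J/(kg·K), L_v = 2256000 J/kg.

Energy conservation, ΣQ = 0:
steam→water at 100 °C releases m L_v = 0.03248×2256000 = 73275
  condensed water 100 °C→T: 135.77(T − 100)
  water warms: 0.9642×4180×(T − 42.32) = 4030.4(T − 42.32)
  cup: 297.27(T − 42.32)
4463.4 T = 73275 + 13577 + 183145 = 269996
T ≈ 60.49 °C, under the boiling point, so the assumption holds.

T_f ≈ 60.5 °C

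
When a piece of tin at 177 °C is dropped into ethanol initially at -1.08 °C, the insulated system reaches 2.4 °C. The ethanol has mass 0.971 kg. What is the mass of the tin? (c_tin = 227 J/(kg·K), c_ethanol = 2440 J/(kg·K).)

m ≈ 0.208 kg

Setting the total heat transfer to zero:
m×227×(2.4 − 177) + 0.971×2440×(2.4 − (-1.08)) = 0
-39634 m = -8245
m = -8245/-39634 ≈ 0.208 kg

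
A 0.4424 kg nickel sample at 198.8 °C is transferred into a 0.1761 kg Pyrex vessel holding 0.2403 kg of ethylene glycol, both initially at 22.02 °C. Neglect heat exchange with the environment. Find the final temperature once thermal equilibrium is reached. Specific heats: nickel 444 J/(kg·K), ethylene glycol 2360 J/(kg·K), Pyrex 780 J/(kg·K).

Net heat exchanged in the isolated system is zero:
0.4424*444*(T − 198.8) + 0.2403*2360*(T − 22.02) + 0.1761*780*(T − 22.02) = 0
900.89 T = 54562
T = 54562/900.89 ≈ 60.56 °C

T_f ≈ 60.6 °C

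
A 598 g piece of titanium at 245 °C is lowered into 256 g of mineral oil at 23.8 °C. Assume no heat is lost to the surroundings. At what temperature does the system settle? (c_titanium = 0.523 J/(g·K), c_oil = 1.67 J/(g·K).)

T_f ≈ 117.3 °C

Setting the total heat transfer to zero:
598×0.523×(T − 245) + 256×1.67×(T − 23.8) = 0
(312.75 + 427.52) T = 312.75×245 + 427.52×23.8
T = 86800 / 740.27 = 117 °C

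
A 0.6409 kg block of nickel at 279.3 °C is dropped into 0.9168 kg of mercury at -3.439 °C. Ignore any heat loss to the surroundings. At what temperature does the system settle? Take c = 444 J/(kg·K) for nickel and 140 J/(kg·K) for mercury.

T_f ≈ 191.4 °C

Taking heat into each body as positive, Σ m c ΔT = 0:
0.6409*444*(T − 279.3) + 0.9168*140*(T − (-3.439)) = 0
284.56(T − 279.3) + 128.35(T − (-3.439)) = 0
412.91 T = 79036
T = 79036 / 412.91 = 191 °C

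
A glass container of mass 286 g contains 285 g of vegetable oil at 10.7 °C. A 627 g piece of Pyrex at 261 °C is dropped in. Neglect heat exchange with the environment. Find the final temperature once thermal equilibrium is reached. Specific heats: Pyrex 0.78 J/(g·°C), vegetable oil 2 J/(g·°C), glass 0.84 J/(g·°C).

T_f ≈ 104.9 °C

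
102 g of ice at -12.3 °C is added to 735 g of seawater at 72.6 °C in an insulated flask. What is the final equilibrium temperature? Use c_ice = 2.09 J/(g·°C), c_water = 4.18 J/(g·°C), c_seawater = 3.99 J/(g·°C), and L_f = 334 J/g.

T_f ≈ 52.5 °C

Sum of m c ΔT and latent-heat terms is zero:
ice -12.3→0 °C: 102·2.09·12.3 = 2622.1
  melt ice: 102·334 = 34068
  meltwater 0→T: 102·4.18·T = 426.36 T
  seawater cools: 735·3.99·(T − 72.6) = 2932.7(T − 72.6)
3359 T = 212910 − 36690 = 176220
T ≈ 52.46 °C. Since T > 0 °C, the all-ice-melts assumption holds.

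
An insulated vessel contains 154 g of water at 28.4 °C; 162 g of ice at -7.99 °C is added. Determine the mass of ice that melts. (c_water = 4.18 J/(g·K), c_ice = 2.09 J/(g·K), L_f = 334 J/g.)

m_melted ≈ 46.6 g

Water can give up m c ΔT = 154×4.18×28.4 = 18282 J before reaching 0 °C.
Warming the ice to 0 °C takes 162×2.09×7.99 = 2705.3 J, leaving 15576 J for melting.
Melting all 162 g of ice would need 162×334 = 54108 J.
Since 15576 < 54108 J, not all the ice melts; equilibrium is at 0 °C.
m_melt = 15576 / L_f = 46.64 g.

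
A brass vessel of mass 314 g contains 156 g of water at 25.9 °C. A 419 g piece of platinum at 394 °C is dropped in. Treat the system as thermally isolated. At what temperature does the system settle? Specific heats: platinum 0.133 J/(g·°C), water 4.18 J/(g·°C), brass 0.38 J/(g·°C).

T_f ≈ 50.7 °C

Net heat exchanged in the isolated system is zero:
419×0.133×(T − 394) + 156×4.18×(T − 25.9) + 314×0.38×(T − 25.9) = 0
(55.73 + 652.08 + 119.32) T = 55.73×394 + 652.08×25.9 + 119.32×25.9
T = 41936/827.13 ≈ 50.70 °C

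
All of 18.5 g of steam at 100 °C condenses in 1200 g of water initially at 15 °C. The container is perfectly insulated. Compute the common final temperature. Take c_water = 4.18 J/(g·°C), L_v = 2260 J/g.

T_f ≈ 24.5 °C

Sum of m c ΔT and latent-heat terms is zero:
latent heat released on condensation: 18.5×2260 = 41810; condensed water 100 °C→T: 77.33(T − 100); original water: 5016(T − 15)
5093.3 T = 41810 + 7733 + 75240 = 124783
T ≈ 24.50 °C — below 100 °C, confirming all the steam condensed.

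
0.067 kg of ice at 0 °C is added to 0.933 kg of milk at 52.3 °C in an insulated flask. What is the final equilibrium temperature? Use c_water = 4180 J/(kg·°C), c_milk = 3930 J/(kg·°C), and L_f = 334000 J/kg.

Sum of m c ΔT and latent-heat terms is zero:
latent heat to melt: 0.067×334000 = 22378
  warm the meltwater: 280.06 T
  milk cools: 0.933×3930×(T − 52.3) = 3666.7(T − 52.3)
3946.8 T = 191768 − 22378 = 169390
T ≈ 42.92 °C — above 0 °C, consistent with complete melting.

T_f ≈ 42.9 °C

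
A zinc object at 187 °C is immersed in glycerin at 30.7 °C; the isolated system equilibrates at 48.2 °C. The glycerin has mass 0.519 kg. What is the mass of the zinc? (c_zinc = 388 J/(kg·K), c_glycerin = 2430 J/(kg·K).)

Heat lost by the zinc = heat gained by the glycerin:
m·388·(187 − 48.2) = 0.519·2430·(48.2 − 30.7)
53854 m = 22070  ⇒  m ≈ 0.4098 kg

m ≈ 0.41 kg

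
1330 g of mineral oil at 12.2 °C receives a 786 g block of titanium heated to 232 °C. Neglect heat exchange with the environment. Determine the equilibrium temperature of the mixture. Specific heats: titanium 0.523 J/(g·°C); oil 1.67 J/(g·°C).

Setting the total heat transfer to zero:
786×0.523×(T − 232) + 1330×1.67×(T − 12.2) = 0
411.08(T − 232) + 2221.1(T − 12.2) = 0
2632.2 T = 122468
T = 122468/2632.2 ≈ 46.53 °C

T_f ≈ 46.5 °C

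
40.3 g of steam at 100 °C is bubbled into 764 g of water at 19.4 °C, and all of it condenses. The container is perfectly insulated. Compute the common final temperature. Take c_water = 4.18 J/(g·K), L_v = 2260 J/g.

Let T be the final temperature. ΣQ_i = 0:
steam→water at 100 °C releases m L_v = 40.3·2260 = 91078
  condensed water 100 °C→T: 168.45(T − 100)
  water warms: 764·4.18·(T − 19.4) = 3193.5(T − 19.4)
3362 T = 91078 + 16845 + 61954 = 169878
T ≈ 50.53 °C, under the boiling point, so the assumption holds.

T_f ≈ 50.5 °C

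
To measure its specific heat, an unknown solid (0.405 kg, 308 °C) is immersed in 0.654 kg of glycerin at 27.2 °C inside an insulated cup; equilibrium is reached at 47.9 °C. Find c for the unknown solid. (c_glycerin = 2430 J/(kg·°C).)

c ≈ 312 J/(kg·°C)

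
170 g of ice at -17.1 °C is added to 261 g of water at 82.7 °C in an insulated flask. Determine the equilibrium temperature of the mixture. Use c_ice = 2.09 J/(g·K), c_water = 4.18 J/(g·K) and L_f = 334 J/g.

T_f ≈ 15.2 °C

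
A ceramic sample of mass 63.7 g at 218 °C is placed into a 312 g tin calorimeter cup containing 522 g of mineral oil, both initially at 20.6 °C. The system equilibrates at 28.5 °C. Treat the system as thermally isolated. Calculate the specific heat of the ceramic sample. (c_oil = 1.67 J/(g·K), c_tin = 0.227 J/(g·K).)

c ≈ 0.617 J/(g·K)

Let T be the final temperature. ΣQ_i = 0:
63.7·c·(28.5 − 218) + 522·1.67·(28.5 − 20.6) + 312·0.227·(28.5 − 20.6) = 0
-12071 c = -7446.3
c = -7446.3/-12071 ≈ 0.6169 J/(g·K)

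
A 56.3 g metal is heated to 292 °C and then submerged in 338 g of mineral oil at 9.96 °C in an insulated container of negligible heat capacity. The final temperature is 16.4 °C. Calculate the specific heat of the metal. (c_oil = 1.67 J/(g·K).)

Heat lost by the metal = heat gained by the oil:
56.3·c·(292 − 16.4) = 338·1.67·(16.4 − 9.96)
15516 c = 3635.1  ⇒  c ≈ 0.2343 J/(g·K)

c ≈ 0.234 J/(g·K)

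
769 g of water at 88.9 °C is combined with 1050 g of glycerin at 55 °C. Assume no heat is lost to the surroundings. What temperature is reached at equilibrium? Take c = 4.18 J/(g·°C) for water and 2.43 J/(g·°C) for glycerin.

T_f ≈ 73.9 °C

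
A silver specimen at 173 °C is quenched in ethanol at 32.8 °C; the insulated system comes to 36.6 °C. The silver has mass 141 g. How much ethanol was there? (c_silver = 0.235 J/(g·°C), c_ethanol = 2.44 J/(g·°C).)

m ≈ 487 g

Heat lost by the silver = heat gained by the ethanol:
141·0.235·(173 − 36.6) = m·2.44·(36.6 − 32.8)
9.272 m = 4519.6  ⇒  m ≈ 487.4 g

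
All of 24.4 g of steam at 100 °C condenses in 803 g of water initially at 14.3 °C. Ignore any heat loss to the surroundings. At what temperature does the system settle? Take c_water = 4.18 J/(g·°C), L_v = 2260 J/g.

Let T be the final temperature. ΣQ_i = 0:
steam→water at 100 °C releases m L_v = 24.4×2260 = 55144
  condensed water 100 °C→T: 101.99(T − 100)
  water warms: 803×4.18×(T − 14.3) = 3356.5(T − 14.3)
3458.5 T = 55144 + 10199 + 47999 = 113342
T ≈ 32.77 °C, under the boiling point, so the assumption holds.

T_f ≈ 32.8 °C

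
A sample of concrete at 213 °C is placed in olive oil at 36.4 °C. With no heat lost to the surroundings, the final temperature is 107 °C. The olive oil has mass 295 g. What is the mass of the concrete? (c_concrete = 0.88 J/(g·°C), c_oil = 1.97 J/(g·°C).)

m ≈ 440 g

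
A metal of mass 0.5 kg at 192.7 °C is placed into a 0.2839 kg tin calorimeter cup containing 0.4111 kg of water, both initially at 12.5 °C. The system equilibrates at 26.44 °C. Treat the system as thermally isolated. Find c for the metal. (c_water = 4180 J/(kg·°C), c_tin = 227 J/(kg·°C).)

Setting the total heat transfer to zero:
0.5×c×(26.44 − 192.7) + 0.4111×4180×(26.44 − 12.5) + 0.2839×227×(26.44 − 12.5) = 0
-83.13 c = -24853
c = -24853/-83.13 ≈ 299 J/(kg·°C)

c ≈ 299 J/(kg·°C)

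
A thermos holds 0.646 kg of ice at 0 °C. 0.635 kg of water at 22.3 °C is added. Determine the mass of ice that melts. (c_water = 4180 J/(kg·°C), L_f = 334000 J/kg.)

Heat available from the water dropping to 0 °C: 0.635·4180·22.3 = 59191 J.
Fully melting the ice requires m_ice L_f = 0.646·334000 = 215764 J.
Since 59191 < 215764 J, not all the ice melts; equilibrium is at 0 °C.
m_melt = 59191 / L_f = 0.1772 kg.

m_melted ≈ 0.177 kg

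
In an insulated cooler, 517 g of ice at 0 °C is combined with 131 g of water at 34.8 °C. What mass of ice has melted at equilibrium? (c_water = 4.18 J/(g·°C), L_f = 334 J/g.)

m_melted ≈ 57.1 g

Cooling the water to 0 °C releases 131·4.18·34.8 = 19056 J.
To melt every bit of ice: 517·334 = 172678 J.
Since 19056 < 172678 J, not all the ice melts; equilibrium is at 0 °C.
m_melt = 19056 / L_f = 57.05 g.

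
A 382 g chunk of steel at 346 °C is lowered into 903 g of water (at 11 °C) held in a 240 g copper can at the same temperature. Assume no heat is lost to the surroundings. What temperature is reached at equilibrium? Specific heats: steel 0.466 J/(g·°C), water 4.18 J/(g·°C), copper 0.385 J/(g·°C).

Net heat exchanged in the isolated system is zero:
382*0.466*(T − 346) + 903*4.18*(T − 11) + 240*0.385*(T − 11) = 0
178.01(T − 346) + 3774.5(T − 11) + 92.4(T − 11) = 0
4045 T = 104128
T = 104128 / 4045 = 25.7 °C

T_f ≈ 25.7 °C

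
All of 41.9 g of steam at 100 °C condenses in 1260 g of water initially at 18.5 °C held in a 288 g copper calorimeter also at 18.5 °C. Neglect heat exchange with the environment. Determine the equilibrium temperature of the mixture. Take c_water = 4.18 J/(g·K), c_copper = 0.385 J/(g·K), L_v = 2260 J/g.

T_f ≈ 38.1 °C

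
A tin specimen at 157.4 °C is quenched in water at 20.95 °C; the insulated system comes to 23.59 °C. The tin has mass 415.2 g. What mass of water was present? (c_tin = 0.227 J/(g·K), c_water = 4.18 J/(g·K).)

Net heat exchanged in the isolated system is zero:
415.2×0.227×(23.59 − 157.4) + m×4.18×(23.59 − 20.95) = 0
11.04 m = 12612
m = 12612/11.04 ≈ 1143 g

m ≈ 1140 g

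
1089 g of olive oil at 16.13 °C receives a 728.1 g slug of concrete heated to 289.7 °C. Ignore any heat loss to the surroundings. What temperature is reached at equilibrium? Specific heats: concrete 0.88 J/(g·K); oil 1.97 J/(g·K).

T_f ≈ 79.0 °C

T_f is the heat-capacity-weighted average of the initial temperatures:
T_f = (640.73×289.7 + 2145.3×16.13) / (640.73 + 2145.3)
    = 220223 / 2786.1 ≈ 79.04 °C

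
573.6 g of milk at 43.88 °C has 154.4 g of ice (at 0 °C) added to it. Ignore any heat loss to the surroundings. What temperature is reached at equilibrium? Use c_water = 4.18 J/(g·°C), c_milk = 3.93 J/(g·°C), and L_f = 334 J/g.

Net heat exchanged in the isolated system is zero:
fusion: m_ice L_f = 154.4·334 = 51570
  warm the meltwater: 645.39 T
  milk: 2254.2(T − 43.88)
2899.6 T = 98916 − 51570 = 47347
T ≈ 16.33 °C (positive, so assuming full melt was valid).

T_f ≈ 16.3 °C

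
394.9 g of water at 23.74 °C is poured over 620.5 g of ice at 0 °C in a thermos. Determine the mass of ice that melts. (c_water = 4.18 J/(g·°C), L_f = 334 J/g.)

Cooling the water to 0 °C releases 394.9×4.18×23.74 = 39187 J.
Fully melting the ice requires m_ice L_f = 620.5×334 = 207247 J.
Since 39187 < 207247 J, not all the ice melts; equilibrium is at 0 °C.
m_melted×334 = 39187  ⇒  m_melted ≈ 117.3 g.

m_melted ≈ 117 g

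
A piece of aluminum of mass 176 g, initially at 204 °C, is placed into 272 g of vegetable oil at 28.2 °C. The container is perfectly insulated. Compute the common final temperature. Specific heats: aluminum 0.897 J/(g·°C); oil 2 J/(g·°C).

T_f ≈ 67.7 °C

Setting the total heat transfer to zero:
176*0.897*(T − 204) + 272*2*(T − 28.2) = 0
157.87(T − 204) + 544(T − 28.2) = 0
701.87 T = 47547
T = 47547 / 701.87 = 67.7 °C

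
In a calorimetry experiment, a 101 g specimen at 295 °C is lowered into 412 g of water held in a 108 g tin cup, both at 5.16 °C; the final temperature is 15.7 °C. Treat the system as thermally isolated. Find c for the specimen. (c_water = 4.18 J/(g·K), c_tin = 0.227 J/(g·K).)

Net heat exchanged in the isolated system is zero:
101×c×(15.7 − 295) + 412×4.18×(15.7 − 5.16) + 108×0.227×(15.7 − 5.16) = 0
-28209 c = -18410
c = -18410/-28209 ≈ 0.6526 J/(g·K)

c ≈ 0.653 J/(g·K)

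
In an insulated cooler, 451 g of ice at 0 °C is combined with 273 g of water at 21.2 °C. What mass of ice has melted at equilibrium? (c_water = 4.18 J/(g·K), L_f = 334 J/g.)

m_melted ≈ 72.4 g

Heat available from the water dropping to 0 °C: 273×4.18×21.2 = 24192 J.
To melt every bit of ice: 451×334 = 150634 J.
That's not enough to melt it all — equilibrium is at 0 °C with ice remaining.
m_melt = 24192 / L_f = 72.43 g.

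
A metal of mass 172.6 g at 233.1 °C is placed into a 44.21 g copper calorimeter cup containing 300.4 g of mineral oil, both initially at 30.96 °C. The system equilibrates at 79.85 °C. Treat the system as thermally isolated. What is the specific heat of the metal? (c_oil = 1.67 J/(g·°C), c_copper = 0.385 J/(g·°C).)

Taking heat into each body as positive, Σ m c ΔT = 0:
172.6×c×(79.85 − 233.1) + 300.4×1.67×(79.85 − 30.96) + 44.21×0.385×(79.85 − 30.96) = 0
-26451 c = -25359
c = -25359/-26451 ≈ 0.9587 J/(g·°C)

c ≈ 0.959 J/(g·°C)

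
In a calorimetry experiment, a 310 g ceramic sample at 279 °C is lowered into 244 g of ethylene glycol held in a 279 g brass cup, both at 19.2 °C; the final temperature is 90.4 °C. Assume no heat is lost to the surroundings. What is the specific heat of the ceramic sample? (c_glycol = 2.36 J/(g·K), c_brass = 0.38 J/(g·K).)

Heat gained plus heat lost sum to zero:
310·c·(90.4 − 279) + 244·2.36·(90.4 − 19.2) + 279·0.38·(90.4 − 19.2) = 0
-58466 c = -48548
c = -48548/-58466 ≈ 0.8304 J/(g·K)

c ≈ 0.83 J/(g·K)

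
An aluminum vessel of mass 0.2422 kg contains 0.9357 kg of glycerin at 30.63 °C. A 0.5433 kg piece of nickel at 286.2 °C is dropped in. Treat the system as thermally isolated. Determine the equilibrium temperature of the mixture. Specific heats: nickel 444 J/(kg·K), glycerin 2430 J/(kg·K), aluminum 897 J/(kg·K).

T_f ≈ 53.2 °C

Let T be the final temperature. ΣQ_i = 0:
0.5433·444·(T − 286.2) + 0.9357·2430·(T − 30.63) + 0.2422·897·(T − 30.63) = 0
241.23(T − 286.2) + 2273.8(T − 30.63) + 217.25(T − 30.63) = 0
2732.2 T = 145338
T = 145338 / 2732.2 = 53.2 °C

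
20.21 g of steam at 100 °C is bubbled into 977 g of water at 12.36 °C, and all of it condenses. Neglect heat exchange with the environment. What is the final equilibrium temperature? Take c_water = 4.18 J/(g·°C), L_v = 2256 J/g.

T_f ≈ 25.1 °C

Energy balance with sensible and latent terms:
steam→water at 100 °C releases m L_v = 20.21·2256 = 45594; condensate cools 100→T: 20.21·4.18·(T − 100) = 84.48(T − 100); original water: 4083.9(T − 12.36)
4168.3 T = 45594 + 8447.8 + 50477 = 104518
T ≈ 25.07 °C, under the boiling point, so the assumption holds.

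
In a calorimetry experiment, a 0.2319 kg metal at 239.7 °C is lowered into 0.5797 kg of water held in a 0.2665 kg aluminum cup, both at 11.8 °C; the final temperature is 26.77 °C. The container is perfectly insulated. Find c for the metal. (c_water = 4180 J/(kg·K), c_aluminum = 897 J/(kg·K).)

c ≈ 807 J/(kg·K)

Let T be the final temperature. ΣQ_i = 0:
0.2319·c·(26.77 − 239.7) + 0.5797·4180·(26.77 − 11.8) + 0.2665·897·(26.77 − 11.8) = 0
-49.38 c = -39853
c = -39853/-49.38 ≈ 807.1 J/(kg·K)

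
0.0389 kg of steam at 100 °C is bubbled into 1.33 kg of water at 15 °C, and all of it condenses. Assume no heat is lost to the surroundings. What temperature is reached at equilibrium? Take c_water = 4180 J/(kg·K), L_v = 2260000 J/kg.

T_f ≈ 32.8 °C

Setting the total heat transfer to zero:
condense steam: −0.0389×2260000 = −87914
  condensed water 100 °C→T: 162.6(T − 100)
  water warms: 1.33×4180×(T − 15) = 5559.4(T − 15)
5722 T = 87914 + 16260 + 83391 = 187565
T ≈ 32.78 °C, under the boiling point, so the assumption holds.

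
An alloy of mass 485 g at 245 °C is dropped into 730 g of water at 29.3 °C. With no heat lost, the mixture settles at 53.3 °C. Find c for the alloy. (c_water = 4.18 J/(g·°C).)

c ≈ 0.788 J/(g·°C)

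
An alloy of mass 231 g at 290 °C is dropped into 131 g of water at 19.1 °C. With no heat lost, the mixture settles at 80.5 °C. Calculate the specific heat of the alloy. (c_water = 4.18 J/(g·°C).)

Heat lost by the alloy = heat gained by the water:
231×c×(290 − 80.5) = 131×4.18×(80.5 − 19.1)
48394 c = 33621  ⇒  c ≈ 0.6947 J/(g·°C)

c ≈ 0.695 J/(g·°C)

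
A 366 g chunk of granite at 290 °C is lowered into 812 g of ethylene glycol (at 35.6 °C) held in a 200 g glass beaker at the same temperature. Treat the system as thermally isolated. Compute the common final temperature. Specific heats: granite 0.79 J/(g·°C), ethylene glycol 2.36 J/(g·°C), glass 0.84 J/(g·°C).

Net heat exchanged in the isolated system is zero:
366×0.79×(T − 290) + 812×2.36×(T − 35.6) + 200×0.84×(T − 35.6) = 0
2373.5 T = 158052
T ≈ 66.59 °C

T_f ≈ 66.6 °C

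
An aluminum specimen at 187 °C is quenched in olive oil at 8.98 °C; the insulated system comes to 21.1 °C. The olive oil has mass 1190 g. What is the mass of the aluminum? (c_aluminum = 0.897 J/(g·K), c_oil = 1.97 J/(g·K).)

Net heat exchanged in the isolated system is zero:
m×0.897×(21.1 − 187) + 1190×1.97×(21.1 − 8.98) = 0
-148.81 m = -28413
m = -28413/-148.81 ≈ 190.9 g

m ≈ 191 g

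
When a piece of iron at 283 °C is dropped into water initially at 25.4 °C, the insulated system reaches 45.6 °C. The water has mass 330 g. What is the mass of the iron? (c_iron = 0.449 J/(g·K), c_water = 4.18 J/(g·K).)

|Q_iron| = |Q_water|:
m×0.449×(283 − 45.6) = 330×4.18×(45.6 − 25.4)
106.59 m = 27864  ⇒  m ≈ 261.4 g

m ≈ 261 g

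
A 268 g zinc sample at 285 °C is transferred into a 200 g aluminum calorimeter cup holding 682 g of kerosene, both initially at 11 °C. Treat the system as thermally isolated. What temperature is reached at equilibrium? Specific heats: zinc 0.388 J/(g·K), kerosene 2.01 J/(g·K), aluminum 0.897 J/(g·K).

With ΣQ=0 the equilibrium temperature is the m·c-weighted mean:
T_f = (103.98·285 + 1370.8·11 + 179.4·11) / (103.98 + 1370.8 + 179.4)
    = 46688 / 1654.2 ≈ 28.22 °C

T_f ≈ 28.2 °C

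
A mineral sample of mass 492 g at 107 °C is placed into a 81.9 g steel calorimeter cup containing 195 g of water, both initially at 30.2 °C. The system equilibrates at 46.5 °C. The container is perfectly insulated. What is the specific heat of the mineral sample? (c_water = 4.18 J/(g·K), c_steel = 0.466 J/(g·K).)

c ≈ 0.467 J/(g·K)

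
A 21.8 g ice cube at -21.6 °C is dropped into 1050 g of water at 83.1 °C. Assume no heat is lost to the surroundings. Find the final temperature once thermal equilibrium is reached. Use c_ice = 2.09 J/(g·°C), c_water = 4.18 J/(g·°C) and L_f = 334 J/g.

Energy balance with sensible and latent terms:
ice -21.6→0 °C: 21.8×2.09×21.6 = 984.14; fusion: m_ice L_f = 21.8×334 = 7281.2; meltwater 0→T: 21.8×4.18×T = 91.12 T; water cools: 1050×4.18×(T − 83.1) = 4389(T − 83.1)
4480.1 T = 364726 − 8265.3 = 356461
T ≈ 79.56 °C — above 0 °C, consistent with complete melting.

T_f ≈ 79.6 °C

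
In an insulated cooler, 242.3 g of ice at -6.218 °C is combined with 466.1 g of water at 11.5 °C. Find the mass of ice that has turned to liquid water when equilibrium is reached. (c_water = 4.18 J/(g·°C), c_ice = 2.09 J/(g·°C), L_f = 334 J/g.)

m_melted ≈ 57.7 g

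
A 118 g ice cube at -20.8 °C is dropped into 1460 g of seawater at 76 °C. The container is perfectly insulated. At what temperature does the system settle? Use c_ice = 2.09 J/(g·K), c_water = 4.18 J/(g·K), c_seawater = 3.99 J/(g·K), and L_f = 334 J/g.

T_f ≈ 63.0 °C

Energy conservation, ΣQ = 0:
ice -20.8→0 °C: 118×2.09×20.8 = 5129.7
  latent heat to melt: 118×334 = 39412
  warm the meltwater: 493.24 T
  seawater cools: 1460×3.99×(T − 76) = 5825.4(T − 76)
6318.6 T = 442730 − 44542 = 398189
T ≈ 63.02 °C — above 0 °C, consistent with complete melting.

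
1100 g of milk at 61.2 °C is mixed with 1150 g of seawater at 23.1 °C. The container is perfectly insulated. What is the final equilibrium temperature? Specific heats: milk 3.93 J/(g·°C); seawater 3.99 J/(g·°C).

T_f ≈ 41.6 °C

Taking heat into each body as positive, Σ m c ΔT = 0:
1100×3.93×(T − 61.2) + 1150×3.99×(T − 23.1) = 0
4323(T − 61.2) + 4588.5(T − 23.1) = 0
(4323 + 4588.5) T = 4323×61.2 + 4588.5×23.1
T = 370562/8911.5 ≈ 41.58 °C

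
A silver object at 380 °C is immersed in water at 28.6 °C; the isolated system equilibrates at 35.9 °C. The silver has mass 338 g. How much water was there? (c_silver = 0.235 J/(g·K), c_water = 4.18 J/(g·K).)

m ≈ 896 g

Net heat exchanged in the isolated system is zero:
338·0.235·(35.9 − 380) + m·4.18·(35.9 − 28.6) = 0
30.51 m = 27332
m = 27332/30.51 ≈ 895.7 g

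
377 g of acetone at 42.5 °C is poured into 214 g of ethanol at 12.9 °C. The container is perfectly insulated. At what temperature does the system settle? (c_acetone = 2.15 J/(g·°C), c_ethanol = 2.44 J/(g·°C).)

T_f ≈ 30.9 °C

T_f = Σ m_i c_i T_i / Σ m_i c_i:
T_f = (810.55×42.5 + 522.16×12.9) / (810.55 + 522.16)
    = 41184 / 1332.7 ≈ 30.90 °C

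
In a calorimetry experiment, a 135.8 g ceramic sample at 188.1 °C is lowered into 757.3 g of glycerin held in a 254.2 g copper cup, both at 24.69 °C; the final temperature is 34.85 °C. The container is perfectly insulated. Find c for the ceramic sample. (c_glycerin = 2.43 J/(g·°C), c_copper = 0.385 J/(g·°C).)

c ≈ 0.946 J/(g·°C)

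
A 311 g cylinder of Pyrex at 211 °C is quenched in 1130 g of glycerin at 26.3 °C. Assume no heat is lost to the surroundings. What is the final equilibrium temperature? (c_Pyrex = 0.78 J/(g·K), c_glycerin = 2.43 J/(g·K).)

T_f ≈ 41.3 °C

Let T be the final temperature. ΣQ_i = 0:
311·0.78·(T − 211) + 1130·2.43·(T − 26.3) = 0
2988.5 T = 123402
T = 123402/2988.5 ≈ 41.29 °C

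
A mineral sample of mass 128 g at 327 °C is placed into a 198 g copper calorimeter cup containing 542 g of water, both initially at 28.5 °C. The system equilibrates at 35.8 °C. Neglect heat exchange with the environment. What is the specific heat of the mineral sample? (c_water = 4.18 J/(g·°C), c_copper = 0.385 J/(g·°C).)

Let T be the final temperature. ΣQ_i = 0:
128×c×(35.8 − 327) + 542×4.18×(35.8 − 28.5) + 198×0.385×(35.8 − 28.5) = 0
-37274 c = -17095
c = -17095/-37274 ≈ 0.4586 J/(g·°C)

c ≈ 0.459 J/(g·°C)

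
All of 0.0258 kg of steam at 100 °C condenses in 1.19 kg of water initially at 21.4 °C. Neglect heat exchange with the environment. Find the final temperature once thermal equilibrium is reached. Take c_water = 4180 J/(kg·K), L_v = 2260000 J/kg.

Sum of m c ΔT and latent-heat terms is zero:
condense steam: −0.0258×2260000 = −58308; condensed water 100 °C→T: 107.84(T − 100); original water: 4974.2(T − 21.4)
5082 T = 58308 + 10784 + 106448 = 175540
T ≈ 34.54 °C, under the boiling point, so the assumption holds.

T_f ≈ 34.5 °C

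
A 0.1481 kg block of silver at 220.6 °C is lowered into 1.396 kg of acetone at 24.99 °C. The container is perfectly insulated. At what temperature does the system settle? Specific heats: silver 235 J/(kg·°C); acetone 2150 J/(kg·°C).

Set heat shed by the hot body equal to heat absorbed by the cold body:
0.1481×235×(220.6 − T) = 1.396×2150×(T − 24.99)
34.8(220.6 − T) = 3001.4(T − 24.99)
3036.2 T = 82683  ⇒  T ≈ 27.23 °C

T_f ≈ 27.2 °C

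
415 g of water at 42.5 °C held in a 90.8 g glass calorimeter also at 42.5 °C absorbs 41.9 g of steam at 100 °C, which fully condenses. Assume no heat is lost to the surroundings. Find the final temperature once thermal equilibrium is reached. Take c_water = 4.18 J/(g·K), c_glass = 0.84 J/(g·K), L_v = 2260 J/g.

T_f ≈ 95.2 °C

Conservation of energy gives ΣQ = 0:
latent heat released on condensation: 41.9×2260 = 94694; condensate cools 100→T: 41.9×4.18×(T − 100) = 175.14(T − 100); original water: 1734.7(T − 42.5); glass cup: 90.8×0.84×(T − 42.5) = 76.27(T − 42.5)
1986.1 T = 94694 + 17514 + 76966 = 189175
T ≈ 95.25 °C, under the boiling point, so the assumption holds.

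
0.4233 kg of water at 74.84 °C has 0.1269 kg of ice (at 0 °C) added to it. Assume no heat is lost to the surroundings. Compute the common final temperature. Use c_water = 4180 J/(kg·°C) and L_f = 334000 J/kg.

Taking heat into each body as positive, Σ m c ΔT = 0:
latent heat to melt: 0.1269·334000 = 42385; meltwater 0→T: 0.1269·4180·T = 530.44 T; water cools: 0.4233·4180·(T − 74.84) = 1769.4(T − 74.84)
2299.8 T = 132421 − 42385 = 90037
T ≈ 39.15 °C. Since T > 0 °C, the all-ice-melts assumption holds.

T_f ≈ 39.1 °C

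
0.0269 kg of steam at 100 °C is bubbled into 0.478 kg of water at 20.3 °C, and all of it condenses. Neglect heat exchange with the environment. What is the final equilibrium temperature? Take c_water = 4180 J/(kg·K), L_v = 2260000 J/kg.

T_f ≈ 53.4 °C

Energy conservation, ΣQ = 0:
condense steam: −0.0269×2260000 = −60794
  condensed water 100 °C→T: 112.44(T − 100)
  water warms: 0.478×4180×(T − 20.3) = 1998(T − 20.3)
2110.5 T = 60794 + 11244 + 40560 = 112598
T ≈ 53.35 °C, under the boiling point, so the assumption holds.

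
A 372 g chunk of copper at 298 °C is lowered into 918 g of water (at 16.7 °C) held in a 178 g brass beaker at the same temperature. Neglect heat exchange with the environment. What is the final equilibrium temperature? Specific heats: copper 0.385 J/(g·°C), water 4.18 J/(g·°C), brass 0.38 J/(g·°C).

T_f ≈ 26.7 °C

With ΣQ=0 the equilibrium temperature is the m·c-weighted mean:
T_f = (143.22*298 + 3837.2*16.7 + 67.64*16.7) / (143.22 + 3837.2 + 67.64)
    = 107891 / 4048.1 ≈ 26.65 °C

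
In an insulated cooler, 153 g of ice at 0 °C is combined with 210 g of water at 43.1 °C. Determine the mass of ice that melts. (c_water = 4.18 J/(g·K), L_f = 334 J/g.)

Cooling the water to 0 °C releases 210×4.18×43.1 = 37833 J.
Fully melting the ice requires m_ice L_f = 153×334 = 51102 J.
Since 37833 < 51102 J, not all the ice melts; equilibrium is at 0 °C.
Mass melted = 37833/334 ≈ 113.3 g.

m_melted ≈ 113 g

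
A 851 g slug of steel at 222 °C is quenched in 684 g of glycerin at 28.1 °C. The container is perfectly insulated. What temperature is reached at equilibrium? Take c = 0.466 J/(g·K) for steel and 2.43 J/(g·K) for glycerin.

Heat lost by the steel equals heat gained by the glycerin:
851·0.466·(222 − T) = 684·2.43·(T − 28.1)
396.57(222 − T) = 1662.1(T − 28.1)
2058.7 T = 134743  ⇒  T ≈ 65.45 °C

T_f ≈ 65.5 °C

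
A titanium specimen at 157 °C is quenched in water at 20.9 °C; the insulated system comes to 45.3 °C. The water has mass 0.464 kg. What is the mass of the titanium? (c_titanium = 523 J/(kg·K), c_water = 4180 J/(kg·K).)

Taking heat into each body as positive, Σ m c ΔT = 0:
m·523·(45.3 − 157) + 0.464·4180·(45.3 − 20.9) = 0
-58419 m = -47324
m = -47324/-58419 ≈ 0.8101 kg

m ≈ 0.81 kg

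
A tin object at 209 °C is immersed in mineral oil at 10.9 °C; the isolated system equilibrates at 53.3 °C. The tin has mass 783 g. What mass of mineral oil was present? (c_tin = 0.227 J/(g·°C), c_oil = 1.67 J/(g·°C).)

m ≈ 391 g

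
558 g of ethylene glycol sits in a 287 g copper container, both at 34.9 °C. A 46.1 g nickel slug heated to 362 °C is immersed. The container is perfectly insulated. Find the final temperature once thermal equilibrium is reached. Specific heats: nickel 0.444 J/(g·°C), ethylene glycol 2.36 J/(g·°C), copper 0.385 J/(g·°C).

Taking heat into each body as positive, Σ m c ΔT = 0:
46.1×0.444×(T − 362) + 558×2.36×(T − 34.9) + 287×0.385×(T − 34.9) = 0
(20.47 + 1316.9 + 110.5) T = 20.47×362 + 1316.9×34.9 + 110.5×34.9
T = 57225 / 1447.8 = 39.5 °C

T_f ≈ 39.5 °C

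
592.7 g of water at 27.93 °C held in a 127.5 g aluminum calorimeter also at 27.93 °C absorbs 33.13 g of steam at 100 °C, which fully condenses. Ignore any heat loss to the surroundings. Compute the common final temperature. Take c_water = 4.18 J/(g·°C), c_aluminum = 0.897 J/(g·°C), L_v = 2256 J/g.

Let T be the final temperature. ΣQ_i = 0:
latent heat released on condensation: 33.13·2256 = 74741
  condensed water 100 °C→T: 138.48(T − 100)
  water warms: 592.7·4.18·(T − 27.93) = 2477.5(T − 27.93)
  aluminum cup: 127.5·0.897·(T − 27.93) = 114.37(T − 27.93)
2730.3 T = 74741 + 13848 + 72390 = 160980
T ≈ 58.96 °C — below 100 °C, confirming all the steam condensed.

T_f ≈ 59.0 °C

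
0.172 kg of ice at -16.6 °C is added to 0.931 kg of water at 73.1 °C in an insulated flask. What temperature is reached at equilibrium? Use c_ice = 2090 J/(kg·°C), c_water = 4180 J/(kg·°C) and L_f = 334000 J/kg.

T_f ≈ 47.9 °C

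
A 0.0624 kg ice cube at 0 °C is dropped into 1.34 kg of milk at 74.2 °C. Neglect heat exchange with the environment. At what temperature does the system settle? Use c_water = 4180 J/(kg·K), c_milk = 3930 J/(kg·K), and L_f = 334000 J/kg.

T_f ≈ 66.9 °C

Net heat exchanged in the isolated system is zero:
melt ice: 0.0624×334000 = 20842
  warm the meltwater: 260.83 T
  milk cools: 1.34×3930×(T − 74.2) = 5266.2(T − 74.2)
5527 T = 390752 − 20842 = 369910
T ≈ 66.93 °C (positive, so assuming full melt was valid).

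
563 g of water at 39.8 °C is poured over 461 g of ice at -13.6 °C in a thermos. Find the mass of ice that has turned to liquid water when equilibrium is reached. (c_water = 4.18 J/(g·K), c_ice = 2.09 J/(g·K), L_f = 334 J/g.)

Water can give up m c ΔT = 563×4.18×39.8 = 93663 J before reaching 0 °C.
Warming the ice to 0 °C takes 461×2.09×13.6 = 13103 J, leaving 80559 J for melting.
Melting all 461 g of ice would need 461×334 = 153974 J.
Since 80559 < 153974 J, not all the ice melts; equilibrium is at 0 °C.
m_melted×334 = 80559  ⇒  m_melted ≈ 241.2 g.

m_melted ≈ 241 g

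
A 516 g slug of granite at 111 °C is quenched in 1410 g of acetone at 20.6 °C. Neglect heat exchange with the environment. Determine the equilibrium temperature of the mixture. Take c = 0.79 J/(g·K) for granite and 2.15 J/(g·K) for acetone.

T_f ≈ 31.3 °C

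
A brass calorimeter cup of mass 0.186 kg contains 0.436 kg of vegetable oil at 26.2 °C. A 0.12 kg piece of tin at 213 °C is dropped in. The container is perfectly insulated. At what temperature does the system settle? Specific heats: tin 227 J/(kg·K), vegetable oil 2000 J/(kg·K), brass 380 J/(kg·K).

T_f ≈ 31.4 °C

Net heat exchanged in the isolated system is zero:
0.12*227*(T − 213) + 0.436*2000*(T − 26.2) + 0.186*380*(T − 26.2) = 0
27.24(T − 213) + 872(T − 26.2) + 70.68(T − 26.2) = 0
(27.24 + 872 + 70.68) T = 27.24*213 + 872*26.2 + 70.68*26.2
T ≈ 31.45 °C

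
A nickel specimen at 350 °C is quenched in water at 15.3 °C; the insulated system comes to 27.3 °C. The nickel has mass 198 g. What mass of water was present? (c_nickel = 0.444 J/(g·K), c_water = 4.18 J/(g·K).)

Heat lost by the nickel = heat gained by the water:
198×0.444×(350 − 27.3) = m×4.18×(27.3 − 15.3)
50.16 m = 28369  ⇒  m ≈ 565.6 g

m ≈ 566 g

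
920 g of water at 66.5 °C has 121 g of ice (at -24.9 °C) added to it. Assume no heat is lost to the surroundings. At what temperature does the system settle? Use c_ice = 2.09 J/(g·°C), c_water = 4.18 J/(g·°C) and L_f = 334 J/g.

T_f ≈ 48.0 °C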